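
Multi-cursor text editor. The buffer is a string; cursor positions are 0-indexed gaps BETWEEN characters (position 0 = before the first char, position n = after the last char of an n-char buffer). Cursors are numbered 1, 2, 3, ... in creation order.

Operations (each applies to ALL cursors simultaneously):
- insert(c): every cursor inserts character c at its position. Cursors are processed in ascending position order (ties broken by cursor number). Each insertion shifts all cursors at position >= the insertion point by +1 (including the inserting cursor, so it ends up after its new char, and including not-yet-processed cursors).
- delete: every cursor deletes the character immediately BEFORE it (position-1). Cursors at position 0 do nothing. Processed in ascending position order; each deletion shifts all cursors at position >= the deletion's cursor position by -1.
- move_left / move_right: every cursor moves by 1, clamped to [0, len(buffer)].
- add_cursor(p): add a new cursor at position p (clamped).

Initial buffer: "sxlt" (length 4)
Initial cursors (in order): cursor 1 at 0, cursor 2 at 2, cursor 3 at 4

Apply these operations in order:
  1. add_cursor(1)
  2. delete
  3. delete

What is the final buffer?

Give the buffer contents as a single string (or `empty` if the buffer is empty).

After op 1 (add_cursor(1)): buffer="sxlt" (len 4), cursors c1@0 c4@1 c2@2 c3@4, authorship ....
After op 2 (delete): buffer="l" (len 1), cursors c1@0 c2@0 c4@0 c3@1, authorship .
After op 3 (delete): buffer="" (len 0), cursors c1@0 c2@0 c3@0 c4@0, authorship 

Answer: empty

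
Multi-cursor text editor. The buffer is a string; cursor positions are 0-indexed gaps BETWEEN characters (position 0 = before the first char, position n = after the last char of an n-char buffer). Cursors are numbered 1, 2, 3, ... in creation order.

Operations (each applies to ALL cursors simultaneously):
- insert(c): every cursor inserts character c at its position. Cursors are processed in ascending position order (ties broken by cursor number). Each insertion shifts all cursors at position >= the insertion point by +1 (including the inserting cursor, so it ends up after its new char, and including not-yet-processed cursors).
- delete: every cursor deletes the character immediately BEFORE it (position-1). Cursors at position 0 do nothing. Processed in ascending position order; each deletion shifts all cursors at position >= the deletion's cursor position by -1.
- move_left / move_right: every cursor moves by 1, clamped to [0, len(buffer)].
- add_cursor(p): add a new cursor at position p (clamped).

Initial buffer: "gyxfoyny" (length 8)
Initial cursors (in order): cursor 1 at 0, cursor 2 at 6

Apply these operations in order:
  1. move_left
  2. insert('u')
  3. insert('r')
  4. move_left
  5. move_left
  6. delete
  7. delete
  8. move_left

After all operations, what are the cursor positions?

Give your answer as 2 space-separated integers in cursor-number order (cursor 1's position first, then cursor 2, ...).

Answer: 0 4

Derivation:
After op 1 (move_left): buffer="gyxfoyny" (len 8), cursors c1@0 c2@5, authorship ........
After op 2 (insert('u')): buffer="ugyxfouyny" (len 10), cursors c1@1 c2@7, authorship 1.....2...
After op 3 (insert('r')): buffer="urgyxfouryny" (len 12), cursors c1@2 c2@9, authorship 11.....22...
After op 4 (move_left): buffer="urgyxfouryny" (len 12), cursors c1@1 c2@8, authorship 11.....22...
After op 5 (move_left): buffer="urgyxfouryny" (len 12), cursors c1@0 c2@7, authorship 11.....22...
After op 6 (delete): buffer="urgyxfuryny" (len 11), cursors c1@0 c2@6, authorship 11....22...
After op 7 (delete): buffer="urgyxuryny" (len 10), cursors c1@0 c2@5, authorship 11...22...
After op 8 (move_left): buffer="urgyxuryny" (len 10), cursors c1@0 c2@4, authorship 11...22...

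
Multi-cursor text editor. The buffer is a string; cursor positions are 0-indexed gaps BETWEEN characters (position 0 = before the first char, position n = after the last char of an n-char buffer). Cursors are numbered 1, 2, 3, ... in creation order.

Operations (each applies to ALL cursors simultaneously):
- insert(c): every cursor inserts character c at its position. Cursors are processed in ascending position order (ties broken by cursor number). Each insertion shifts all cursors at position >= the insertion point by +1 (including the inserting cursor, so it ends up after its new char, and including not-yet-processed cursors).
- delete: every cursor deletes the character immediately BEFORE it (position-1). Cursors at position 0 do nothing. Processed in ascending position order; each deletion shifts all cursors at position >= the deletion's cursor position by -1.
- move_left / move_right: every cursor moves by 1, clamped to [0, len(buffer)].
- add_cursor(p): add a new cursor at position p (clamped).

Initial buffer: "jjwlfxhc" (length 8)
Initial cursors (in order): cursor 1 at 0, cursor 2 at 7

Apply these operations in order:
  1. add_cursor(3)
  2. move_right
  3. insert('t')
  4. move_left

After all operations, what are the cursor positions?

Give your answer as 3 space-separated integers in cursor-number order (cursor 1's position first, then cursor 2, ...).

After op 1 (add_cursor(3)): buffer="jjwlfxhc" (len 8), cursors c1@0 c3@3 c2@7, authorship ........
After op 2 (move_right): buffer="jjwlfxhc" (len 8), cursors c1@1 c3@4 c2@8, authorship ........
After op 3 (insert('t')): buffer="jtjwltfxhct" (len 11), cursors c1@2 c3@6 c2@11, authorship .1...3....2
After op 4 (move_left): buffer="jtjwltfxhct" (len 11), cursors c1@1 c3@5 c2@10, authorship .1...3....2

Answer: 1 10 5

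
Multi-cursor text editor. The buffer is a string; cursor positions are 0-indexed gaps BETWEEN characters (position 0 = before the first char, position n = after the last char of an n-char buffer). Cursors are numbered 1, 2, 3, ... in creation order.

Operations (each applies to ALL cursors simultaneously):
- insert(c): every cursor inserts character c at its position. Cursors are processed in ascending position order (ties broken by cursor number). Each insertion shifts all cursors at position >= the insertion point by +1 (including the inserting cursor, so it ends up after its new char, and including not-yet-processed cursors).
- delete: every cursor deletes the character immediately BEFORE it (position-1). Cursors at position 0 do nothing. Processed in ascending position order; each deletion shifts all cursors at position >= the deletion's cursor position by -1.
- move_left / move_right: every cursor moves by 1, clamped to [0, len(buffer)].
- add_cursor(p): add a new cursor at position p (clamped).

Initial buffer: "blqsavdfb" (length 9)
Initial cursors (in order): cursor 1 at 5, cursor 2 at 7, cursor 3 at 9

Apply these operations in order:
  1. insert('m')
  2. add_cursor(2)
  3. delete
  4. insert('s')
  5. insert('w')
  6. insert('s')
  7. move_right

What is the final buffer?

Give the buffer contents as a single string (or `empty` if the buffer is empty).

Answer: bswsqsaswsvdswsfbsws

Derivation:
After op 1 (insert('m')): buffer="blqsamvdmfbm" (len 12), cursors c1@6 c2@9 c3@12, authorship .....1..2..3
After op 2 (add_cursor(2)): buffer="blqsamvdmfbm" (len 12), cursors c4@2 c1@6 c2@9 c3@12, authorship .....1..2..3
After op 3 (delete): buffer="bqsavdfb" (len 8), cursors c4@1 c1@4 c2@6 c3@8, authorship ........
After op 4 (insert('s')): buffer="bsqsasvdsfbs" (len 12), cursors c4@2 c1@6 c2@9 c3@12, authorship .4...1..2..3
After op 5 (insert('w')): buffer="bswqsaswvdswfbsw" (len 16), cursors c4@3 c1@8 c2@12 c3@16, authorship .44...11..22..33
After op 6 (insert('s')): buffer="bswsqsaswsvdswsfbsws" (len 20), cursors c4@4 c1@10 c2@15 c3@20, authorship .444...111..222..333
After op 7 (move_right): buffer="bswsqsaswsvdswsfbsws" (len 20), cursors c4@5 c1@11 c2@16 c3@20, authorship .444...111..222..333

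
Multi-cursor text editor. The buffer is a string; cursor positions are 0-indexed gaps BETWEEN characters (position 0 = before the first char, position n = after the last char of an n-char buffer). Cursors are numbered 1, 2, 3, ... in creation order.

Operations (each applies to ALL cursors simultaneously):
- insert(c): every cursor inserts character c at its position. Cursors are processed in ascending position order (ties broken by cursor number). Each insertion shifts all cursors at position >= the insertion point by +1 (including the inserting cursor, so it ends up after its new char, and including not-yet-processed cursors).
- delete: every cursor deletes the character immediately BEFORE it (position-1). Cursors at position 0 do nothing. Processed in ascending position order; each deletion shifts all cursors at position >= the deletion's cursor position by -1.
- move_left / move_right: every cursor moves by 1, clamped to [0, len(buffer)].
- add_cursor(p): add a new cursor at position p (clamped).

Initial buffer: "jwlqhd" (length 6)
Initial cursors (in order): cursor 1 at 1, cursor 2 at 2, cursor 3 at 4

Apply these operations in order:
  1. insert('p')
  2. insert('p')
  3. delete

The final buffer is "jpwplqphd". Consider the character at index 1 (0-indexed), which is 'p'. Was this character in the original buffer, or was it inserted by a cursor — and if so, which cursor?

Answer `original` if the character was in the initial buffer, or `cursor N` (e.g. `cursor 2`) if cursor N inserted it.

Answer: cursor 1

Derivation:
After op 1 (insert('p')): buffer="jpwplqphd" (len 9), cursors c1@2 c2@4 c3@7, authorship .1.2..3..
After op 2 (insert('p')): buffer="jppwpplqpphd" (len 12), cursors c1@3 c2@6 c3@10, authorship .11.22..33..
After op 3 (delete): buffer="jpwplqphd" (len 9), cursors c1@2 c2@4 c3@7, authorship .1.2..3..
Authorship (.=original, N=cursor N): . 1 . 2 . . 3 . .
Index 1: author = 1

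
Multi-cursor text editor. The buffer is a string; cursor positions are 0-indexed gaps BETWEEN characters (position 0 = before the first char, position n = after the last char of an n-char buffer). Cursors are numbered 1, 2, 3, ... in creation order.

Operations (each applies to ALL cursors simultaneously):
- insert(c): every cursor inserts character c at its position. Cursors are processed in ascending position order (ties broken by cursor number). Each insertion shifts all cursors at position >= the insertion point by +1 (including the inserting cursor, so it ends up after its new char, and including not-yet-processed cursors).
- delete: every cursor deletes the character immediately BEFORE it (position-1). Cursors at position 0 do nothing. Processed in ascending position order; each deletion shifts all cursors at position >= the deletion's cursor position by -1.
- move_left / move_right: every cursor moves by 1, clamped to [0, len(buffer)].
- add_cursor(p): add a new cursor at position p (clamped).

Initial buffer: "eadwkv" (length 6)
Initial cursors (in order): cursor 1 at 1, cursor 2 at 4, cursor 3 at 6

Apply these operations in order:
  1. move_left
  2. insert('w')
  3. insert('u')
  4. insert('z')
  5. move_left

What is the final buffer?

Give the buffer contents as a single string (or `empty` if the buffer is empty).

After op 1 (move_left): buffer="eadwkv" (len 6), cursors c1@0 c2@3 c3@5, authorship ......
After op 2 (insert('w')): buffer="weadwwkwv" (len 9), cursors c1@1 c2@5 c3@8, authorship 1...2..3.
After op 3 (insert('u')): buffer="wueadwuwkwuv" (len 12), cursors c1@2 c2@7 c3@11, authorship 11...22..33.
After op 4 (insert('z')): buffer="wuzeadwuzwkwuzv" (len 15), cursors c1@3 c2@9 c3@14, authorship 111...222..333.
After op 5 (move_left): buffer="wuzeadwuzwkwuzv" (len 15), cursors c1@2 c2@8 c3@13, authorship 111...222..333.

Answer: wuzeadwuzwkwuzv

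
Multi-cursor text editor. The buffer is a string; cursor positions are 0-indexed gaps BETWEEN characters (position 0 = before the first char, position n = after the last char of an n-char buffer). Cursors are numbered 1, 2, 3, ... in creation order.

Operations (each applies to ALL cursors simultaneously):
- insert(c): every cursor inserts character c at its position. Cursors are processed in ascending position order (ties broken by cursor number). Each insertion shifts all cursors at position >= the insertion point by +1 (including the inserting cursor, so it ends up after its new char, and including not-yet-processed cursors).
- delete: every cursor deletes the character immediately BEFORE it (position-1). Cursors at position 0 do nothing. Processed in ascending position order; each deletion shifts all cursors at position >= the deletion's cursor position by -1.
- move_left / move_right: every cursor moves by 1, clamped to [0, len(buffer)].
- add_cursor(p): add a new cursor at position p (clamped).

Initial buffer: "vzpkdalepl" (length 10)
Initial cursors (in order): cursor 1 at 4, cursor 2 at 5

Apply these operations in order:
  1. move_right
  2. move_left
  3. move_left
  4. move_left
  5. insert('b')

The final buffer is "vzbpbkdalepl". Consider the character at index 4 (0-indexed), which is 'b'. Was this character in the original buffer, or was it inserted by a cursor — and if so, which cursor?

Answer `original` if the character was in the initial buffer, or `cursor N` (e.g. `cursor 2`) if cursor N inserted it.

After op 1 (move_right): buffer="vzpkdalepl" (len 10), cursors c1@5 c2@6, authorship ..........
After op 2 (move_left): buffer="vzpkdalepl" (len 10), cursors c1@4 c2@5, authorship ..........
After op 3 (move_left): buffer="vzpkdalepl" (len 10), cursors c1@3 c2@4, authorship ..........
After op 4 (move_left): buffer="vzpkdalepl" (len 10), cursors c1@2 c2@3, authorship ..........
After op 5 (insert('b')): buffer="vzbpbkdalepl" (len 12), cursors c1@3 c2@5, authorship ..1.2.......
Authorship (.=original, N=cursor N): . . 1 . 2 . . . . . . .
Index 4: author = 2

Answer: cursor 2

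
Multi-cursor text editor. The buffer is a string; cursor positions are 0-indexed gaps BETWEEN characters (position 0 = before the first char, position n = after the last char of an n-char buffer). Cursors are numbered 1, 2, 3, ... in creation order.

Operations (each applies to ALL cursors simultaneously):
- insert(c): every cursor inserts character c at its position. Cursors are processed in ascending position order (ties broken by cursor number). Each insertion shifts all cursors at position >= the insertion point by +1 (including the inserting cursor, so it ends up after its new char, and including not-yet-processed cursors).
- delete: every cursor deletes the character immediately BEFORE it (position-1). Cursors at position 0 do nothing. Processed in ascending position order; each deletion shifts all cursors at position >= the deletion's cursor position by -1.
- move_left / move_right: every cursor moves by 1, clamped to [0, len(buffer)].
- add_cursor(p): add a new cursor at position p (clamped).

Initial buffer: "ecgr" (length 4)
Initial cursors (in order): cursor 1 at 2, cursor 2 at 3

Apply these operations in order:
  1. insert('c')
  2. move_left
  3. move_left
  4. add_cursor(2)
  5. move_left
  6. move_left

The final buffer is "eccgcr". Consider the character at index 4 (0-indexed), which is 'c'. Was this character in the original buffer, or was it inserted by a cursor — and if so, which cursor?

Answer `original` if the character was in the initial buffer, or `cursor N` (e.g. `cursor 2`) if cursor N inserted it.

Answer: cursor 2

Derivation:
After op 1 (insert('c')): buffer="eccgcr" (len 6), cursors c1@3 c2@5, authorship ..1.2.
After op 2 (move_left): buffer="eccgcr" (len 6), cursors c1@2 c2@4, authorship ..1.2.
After op 3 (move_left): buffer="eccgcr" (len 6), cursors c1@1 c2@3, authorship ..1.2.
After op 4 (add_cursor(2)): buffer="eccgcr" (len 6), cursors c1@1 c3@2 c2@3, authorship ..1.2.
After op 5 (move_left): buffer="eccgcr" (len 6), cursors c1@0 c3@1 c2@2, authorship ..1.2.
After op 6 (move_left): buffer="eccgcr" (len 6), cursors c1@0 c3@0 c2@1, authorship ..1.2.
Authorship (.=original, N=cursor N): . . 1 . 2 .
Index 4: author = 2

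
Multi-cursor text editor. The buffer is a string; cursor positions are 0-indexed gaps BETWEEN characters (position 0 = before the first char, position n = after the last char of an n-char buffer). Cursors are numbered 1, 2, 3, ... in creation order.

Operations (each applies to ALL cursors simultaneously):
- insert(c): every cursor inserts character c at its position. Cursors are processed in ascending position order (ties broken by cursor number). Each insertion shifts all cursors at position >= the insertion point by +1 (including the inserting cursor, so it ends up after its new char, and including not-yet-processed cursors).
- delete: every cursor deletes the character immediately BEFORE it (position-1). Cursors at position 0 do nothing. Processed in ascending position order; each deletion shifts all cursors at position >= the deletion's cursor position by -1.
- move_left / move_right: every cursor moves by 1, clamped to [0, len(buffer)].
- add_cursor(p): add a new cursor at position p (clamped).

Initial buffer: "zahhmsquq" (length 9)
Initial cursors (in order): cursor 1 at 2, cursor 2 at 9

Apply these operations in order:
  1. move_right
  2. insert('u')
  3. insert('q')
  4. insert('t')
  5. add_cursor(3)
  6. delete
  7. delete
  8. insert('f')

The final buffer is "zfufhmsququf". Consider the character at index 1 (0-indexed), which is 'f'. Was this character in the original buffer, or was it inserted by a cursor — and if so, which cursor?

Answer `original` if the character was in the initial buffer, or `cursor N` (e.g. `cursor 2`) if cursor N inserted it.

Answer: cursor 3

Derivation:
After op 1 (move_right): buffer="zahhmsquq" (len 9), cursors c1@3 c2@9, authorship .........
After op 2 (insert('u')): buffer="zahuhmsququ" (len 11), cursors c1@4 c2@11, authorship ...1......2
After op 3 (insert('q')): buffer="zahuqhmsququq" (len 13), cursors c1@5 c2@13, authorship ...11......22
After op 4 (insert('t')): buffer="zahuqthmsququqt" (len 15), cursors c1@6 c2@15, authorship ...111......222
After op 5 (add_cursor(3)): buffer="zahuqthmsququqt" (len 15), cursors c3@3 c1@6 c2@15, authorship ...111......222
After op 6 (delete): buffer="zauqhmsququq" (len 12), cursors c3@2 c1@4 c2@12, authorship ..11......22
After op 7 (delete): buffer="zuhmsququ" (len 9), cursors c3@1 c1@2 c2@9, authorship .1......2
After op 8 (insert('f')): buffer="zfufhmsququf" (len 12), cursors c3@2 c1@4 c2@12, authorship .311......22
Authorship (.=original, N=cursor N): . 3 1 1 . . . . . . 2 2
Index 1: author = 3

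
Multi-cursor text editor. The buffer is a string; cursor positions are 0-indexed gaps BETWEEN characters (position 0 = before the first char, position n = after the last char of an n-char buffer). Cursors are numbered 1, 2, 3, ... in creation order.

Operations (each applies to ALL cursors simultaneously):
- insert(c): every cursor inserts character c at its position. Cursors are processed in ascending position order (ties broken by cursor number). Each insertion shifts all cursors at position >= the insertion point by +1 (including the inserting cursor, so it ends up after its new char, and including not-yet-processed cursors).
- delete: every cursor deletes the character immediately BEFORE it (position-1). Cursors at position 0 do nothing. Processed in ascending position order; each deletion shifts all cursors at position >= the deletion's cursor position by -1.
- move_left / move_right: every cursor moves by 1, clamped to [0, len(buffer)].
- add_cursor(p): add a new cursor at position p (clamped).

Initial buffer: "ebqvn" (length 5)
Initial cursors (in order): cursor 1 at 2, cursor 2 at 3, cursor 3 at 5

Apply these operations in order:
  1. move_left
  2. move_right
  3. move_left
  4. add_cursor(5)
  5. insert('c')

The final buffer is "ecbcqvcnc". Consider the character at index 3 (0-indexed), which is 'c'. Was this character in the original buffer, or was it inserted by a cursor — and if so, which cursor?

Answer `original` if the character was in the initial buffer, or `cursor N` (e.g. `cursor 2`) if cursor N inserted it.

After op 1 (move_left): buffer="ebqvn" (len 5), cursors c1@1 c2@2 c3@4, authorship .....
After op 2 (move_right): buffer="ebqvn" (len 5), cursors c1@2 c2@3 c3@5, authorship .....
After op 3 (move_left): buffer="ebqvn" (len 5), cursors c1@1 c2@2 c3@4, authorship .....
After op 4 (add_cursor(5)): buffer="ebqvn" (len 5), cursors c1@1 c2@2 c3@4 c4@5, authorship .....
After op 5 (insert('c')): buffer="ecbcqvcnc" (len 9), cursors c1@2 c2@4 c3@7 c4@9, authorship .1.2..3.4
Authorship (.=original, N=cursor N): . 1 . 2 . . 3 . 4
Index 3: author = 2

Answer: cursor 2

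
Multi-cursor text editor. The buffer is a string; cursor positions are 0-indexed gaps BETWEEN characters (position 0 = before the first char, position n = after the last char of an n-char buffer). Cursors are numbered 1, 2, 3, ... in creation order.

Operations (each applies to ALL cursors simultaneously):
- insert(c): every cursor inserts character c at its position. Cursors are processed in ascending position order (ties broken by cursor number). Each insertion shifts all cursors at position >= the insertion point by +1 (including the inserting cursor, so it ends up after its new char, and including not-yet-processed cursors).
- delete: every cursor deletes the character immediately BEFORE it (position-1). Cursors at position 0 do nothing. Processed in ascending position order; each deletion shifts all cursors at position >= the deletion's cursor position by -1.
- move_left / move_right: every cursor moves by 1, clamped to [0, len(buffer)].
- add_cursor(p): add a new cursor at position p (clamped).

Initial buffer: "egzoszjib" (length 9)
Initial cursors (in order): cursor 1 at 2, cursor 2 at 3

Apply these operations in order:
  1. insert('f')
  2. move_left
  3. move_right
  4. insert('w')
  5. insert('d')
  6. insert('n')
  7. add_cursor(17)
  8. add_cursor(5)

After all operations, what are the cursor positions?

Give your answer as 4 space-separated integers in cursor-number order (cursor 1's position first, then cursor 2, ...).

Answer: 6 11 17 5

Derivation:
After op 1 (insert('f')): buffer="egfzfoszjib" (len 11), cursors c1@3 c2@5, authorship ..1.2......
After op 2 (move_left): buffer="egfzfoszjib" (len 11), cursors c1@2 c2@4, authorship ..1.2......
After op 3 (move_right): buffer="egfzfoszjib" (len 11), cursors c1@3 c2@5, authorship ..1.2......
After op 4 (insert('w')): buffer="egfwzfwoszjib" (len 13), cursors c1@4 c2@7, authorship ..11.22......
After op 5 (insert('d')): buffer="egfwdzfwdoszjib" (len 15), cursors c1@5 c2@9, authorship ..111.222......
After op 6 (insert('n')): buffer="egfwdnzfwdnoszjib" (len 17), cursors c1@6 c2@11, authorship ..1111.2222......
After op 7 (add_cursor(17)): buffer="egfwdnzfwdnoszjib" (len 17), cursors c1@6 c2@11 c3@17, authorship ..1111.2222......
After op 8 (add_cursor(5)): buffer="egfwdnzfwdnoszjib" (len 17), cursors c4@5 c1@6 c2@11 c3@17, authorship ..1111.2222......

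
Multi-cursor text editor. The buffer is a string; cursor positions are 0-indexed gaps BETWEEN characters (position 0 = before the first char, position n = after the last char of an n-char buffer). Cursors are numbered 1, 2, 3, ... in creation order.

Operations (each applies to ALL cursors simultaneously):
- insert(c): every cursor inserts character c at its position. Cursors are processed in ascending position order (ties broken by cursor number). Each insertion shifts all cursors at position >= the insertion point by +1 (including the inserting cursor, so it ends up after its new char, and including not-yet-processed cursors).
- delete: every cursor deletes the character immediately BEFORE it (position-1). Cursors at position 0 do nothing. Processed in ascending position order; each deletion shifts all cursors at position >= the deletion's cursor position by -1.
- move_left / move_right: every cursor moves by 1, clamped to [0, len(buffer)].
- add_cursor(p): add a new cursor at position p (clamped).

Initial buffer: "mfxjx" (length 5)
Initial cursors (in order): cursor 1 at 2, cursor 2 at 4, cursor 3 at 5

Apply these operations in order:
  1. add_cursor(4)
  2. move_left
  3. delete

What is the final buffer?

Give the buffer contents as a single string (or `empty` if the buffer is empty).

After op 1 (add_cursor(4)): buffer="mfxjx" (len 5), cursors c1@2 c2@4 c4@4 c3@5, authorship .....
After op 2 (move_left): buffer="mfxjx" (len 5), cursors c1@1 c2@3 c4@3 c3@4, authorship .....
After op 3 (delete): buffer="x" (len 1), cursors c1@0 c2@0 c3@0 c4@0, authorship .

Answer: x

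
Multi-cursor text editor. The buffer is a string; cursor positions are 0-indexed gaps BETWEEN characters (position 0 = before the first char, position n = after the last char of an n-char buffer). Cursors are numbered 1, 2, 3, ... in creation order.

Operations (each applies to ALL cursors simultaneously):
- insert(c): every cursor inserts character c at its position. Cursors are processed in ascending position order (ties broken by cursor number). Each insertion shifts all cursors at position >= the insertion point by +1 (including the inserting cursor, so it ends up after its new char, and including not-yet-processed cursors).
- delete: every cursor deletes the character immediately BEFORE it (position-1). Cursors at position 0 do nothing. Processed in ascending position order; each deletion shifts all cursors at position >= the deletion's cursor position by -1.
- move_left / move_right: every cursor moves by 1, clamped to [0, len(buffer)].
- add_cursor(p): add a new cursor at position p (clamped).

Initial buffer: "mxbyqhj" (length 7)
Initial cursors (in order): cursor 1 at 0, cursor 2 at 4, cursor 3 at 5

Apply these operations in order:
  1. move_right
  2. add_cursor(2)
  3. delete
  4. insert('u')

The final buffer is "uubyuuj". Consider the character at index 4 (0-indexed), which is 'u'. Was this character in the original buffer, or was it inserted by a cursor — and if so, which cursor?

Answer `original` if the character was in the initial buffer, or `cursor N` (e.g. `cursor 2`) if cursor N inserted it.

After op 1 (move_right): buffer="mxbyqhj" (len 7), cursors c1@1 c2@5 c3@6, authorship .......
After op 2 (add_cursor(2)): buffer="mxbyqhj" (len 7), cursors c1@1 c4@2 c2@5 c3@6, authorship .......
After op 3 (delete): buffer="byj" (len 3), cursors c1@0 c4@0 c2@2 c3@2, authorship ...
After op 4 (insert('u')): buffer="uubyuuj" (len 7), cursors c1@2 c4@2 c2@6 c3@6, authorship 14..23.
Authorship (.=original, N=cursor N): 1 4 . . 2 3 .
Index 4: author = 2

Answer: cursor 2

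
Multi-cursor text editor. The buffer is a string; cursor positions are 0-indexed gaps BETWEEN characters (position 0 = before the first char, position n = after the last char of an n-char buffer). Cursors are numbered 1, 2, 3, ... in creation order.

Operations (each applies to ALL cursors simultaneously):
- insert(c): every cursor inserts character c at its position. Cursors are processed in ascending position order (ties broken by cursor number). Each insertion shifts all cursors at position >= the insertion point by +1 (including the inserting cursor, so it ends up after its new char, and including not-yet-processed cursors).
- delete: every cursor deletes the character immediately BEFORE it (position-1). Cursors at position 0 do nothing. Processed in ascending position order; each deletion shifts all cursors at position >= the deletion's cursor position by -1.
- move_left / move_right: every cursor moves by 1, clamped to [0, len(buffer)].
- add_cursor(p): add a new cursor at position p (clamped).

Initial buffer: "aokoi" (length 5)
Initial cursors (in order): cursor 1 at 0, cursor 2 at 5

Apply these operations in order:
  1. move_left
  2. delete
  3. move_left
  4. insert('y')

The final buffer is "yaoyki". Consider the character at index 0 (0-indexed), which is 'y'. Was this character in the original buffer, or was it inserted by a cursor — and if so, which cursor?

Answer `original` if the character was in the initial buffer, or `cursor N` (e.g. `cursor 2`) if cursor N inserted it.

Answer: cursor 1

Derivation:
After op 1 (move_left): buffer="aokoi" (len 5), cursors c1@0 c2@4, authorship .....
After op 2 (delete): buffer="aoki" (len 4), cursors c1@0 c2@3, authorship ....
After op 3 (move_left): buffer="aoki" (len 4), cursors c1@0 c2@2, authorship ....
After op 4 (insert('y')): buffer="yaoyki" (len 6), cursors c1@1 c2@4, authorship 1..2..
Authorship (.=original, N=cursor N): 1 . . 2 . .
Index 0: author = 1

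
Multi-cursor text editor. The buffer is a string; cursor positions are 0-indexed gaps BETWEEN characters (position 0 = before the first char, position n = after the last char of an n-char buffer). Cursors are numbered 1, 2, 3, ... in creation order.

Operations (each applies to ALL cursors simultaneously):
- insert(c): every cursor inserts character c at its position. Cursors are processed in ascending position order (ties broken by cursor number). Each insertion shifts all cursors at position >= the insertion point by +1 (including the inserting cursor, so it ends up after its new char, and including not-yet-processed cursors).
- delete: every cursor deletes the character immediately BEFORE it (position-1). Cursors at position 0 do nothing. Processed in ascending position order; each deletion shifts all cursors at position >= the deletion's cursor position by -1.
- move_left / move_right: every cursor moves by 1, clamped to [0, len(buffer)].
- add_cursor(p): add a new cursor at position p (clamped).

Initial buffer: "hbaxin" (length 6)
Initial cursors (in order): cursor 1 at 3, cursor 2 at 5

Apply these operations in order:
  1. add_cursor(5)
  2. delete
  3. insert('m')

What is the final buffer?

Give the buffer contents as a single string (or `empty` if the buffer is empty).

Answer: hbmmmn

Derivation:
After op 1 (add_cursor(5)): buffer="hbaxin" (len 6), cursors c1@3 c2@5 c3@5, authorship ......
After op 2 (delete): buffer="hbn" (len 3), cursors c1@2 c2@2 c3@2, authorship ...
After op 3 (insert('m')): buffer="hbmmmn" (len 6), cursors c1@5 c2@5 c3@5, authorship ..123.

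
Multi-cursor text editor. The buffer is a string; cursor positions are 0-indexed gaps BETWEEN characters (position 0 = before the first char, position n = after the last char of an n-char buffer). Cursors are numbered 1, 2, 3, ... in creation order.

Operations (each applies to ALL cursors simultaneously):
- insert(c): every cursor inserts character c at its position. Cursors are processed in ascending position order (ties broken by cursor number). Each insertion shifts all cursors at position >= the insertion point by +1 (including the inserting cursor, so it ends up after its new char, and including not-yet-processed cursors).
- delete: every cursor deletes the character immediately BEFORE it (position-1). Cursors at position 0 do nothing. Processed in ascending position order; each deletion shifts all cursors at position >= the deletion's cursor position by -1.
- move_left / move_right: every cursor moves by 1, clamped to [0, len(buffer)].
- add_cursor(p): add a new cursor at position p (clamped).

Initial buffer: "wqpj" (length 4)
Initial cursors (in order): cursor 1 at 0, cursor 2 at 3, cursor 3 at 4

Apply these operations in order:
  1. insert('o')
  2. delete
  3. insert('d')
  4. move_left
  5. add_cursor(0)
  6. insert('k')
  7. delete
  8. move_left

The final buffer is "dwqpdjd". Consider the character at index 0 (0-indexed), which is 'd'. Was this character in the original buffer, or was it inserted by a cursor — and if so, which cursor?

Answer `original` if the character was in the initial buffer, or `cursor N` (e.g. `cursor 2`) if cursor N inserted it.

Answer: cursor 1

Derivation:
After op 1 (insert('o')): buffer="owqpojo" (len 7), cursors c1@1 c2@5 c3@7, authorship 1...2.3
After op 2 (delete): buffer="wqpj" (len 4), cursors c1@0 c2@3 c3@4, authorship ....
After op 3 (insert('d')): buffer="dwqpdjd" (len 7), cursors c1@1 c2@5 c3@7, authorship 1...2.3
After op 4 (move_left): buffer="dwqpdjd" (len 7), cursors c1@0 c2@4 c3@6, authorship 1...2.3
After op 5 (add_cursor(0)): buffer="dwqpdjd" (len 7), cursors c1@0 c4@0 c2@4 c3@6, authorship 1...2.3
After op 6 (insert('k')): buffer="kkdwqpkdjkd" (len 11), cursors c1@2 c4@2 c2@7 c3@10, authorship 141...22.33
After op 7 (delete): buffer="dwqpdjd" (len 7), cursors c1@0 c4@0 c2@4 c3@6, authorship 1...2.3
After op 8 (move_left): buffer="dwqpdjd" (len 7), cursors c1@0 c4@0 c2@3 c3@5, authorship 1...2.3
Authorship (.=original, N=cursor N): 1 . . . 2 . 3
Index 0: author = 1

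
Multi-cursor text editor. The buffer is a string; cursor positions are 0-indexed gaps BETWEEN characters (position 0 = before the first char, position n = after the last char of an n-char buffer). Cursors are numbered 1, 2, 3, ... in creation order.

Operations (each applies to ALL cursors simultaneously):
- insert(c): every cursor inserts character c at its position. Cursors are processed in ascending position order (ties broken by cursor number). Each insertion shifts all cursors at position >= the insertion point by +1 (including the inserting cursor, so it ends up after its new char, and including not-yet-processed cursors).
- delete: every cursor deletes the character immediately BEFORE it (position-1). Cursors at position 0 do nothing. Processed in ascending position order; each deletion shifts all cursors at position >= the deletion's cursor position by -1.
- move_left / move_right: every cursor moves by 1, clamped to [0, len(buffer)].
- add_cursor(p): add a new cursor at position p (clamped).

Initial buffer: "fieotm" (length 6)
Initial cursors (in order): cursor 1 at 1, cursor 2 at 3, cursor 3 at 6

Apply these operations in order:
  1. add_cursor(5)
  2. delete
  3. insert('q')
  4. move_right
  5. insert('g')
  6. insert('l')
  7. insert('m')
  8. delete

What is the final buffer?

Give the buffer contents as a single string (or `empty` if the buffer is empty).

Answer: qiglqoglqqggll

Derivation:
After op 1 (add_cursor(5)): buffer="fieotm" (len 6), cursors c1@1 c2@3 c4@5 c3@6, authorship ......
After op 2 (delete): buffer="io" (len 2), cursors c1@0 c2@1 c3@2 c4@2, authorship ..
After op 3 (insert('q')): buffer="qiqoqq" (len 6), cursors c1@1 c2@3 c3@6 c4@6, authorship 1.2.34
After op 4 (move_right): buffer="qiqoqq" (len 6), cursors c1@2 c2@4 c3@6 c4@6, authorship 1.2.34
After op 5 (insert('g')): buffer="qigqogqqgg" (len 10), cursors c1@3 c2@6 c3@10 c4@10, authorship 1.12.23434
After op 6 (insert('l')): buffer="qiglqoglqqggll" (len 14), cursors c1@4 c2@8 c3@14 c4@14, authorship 1.112.22343434
After op 7 (insert('m')): buffer="qiglmqoglmqqggllmm" (len 18), cursors c1@5 c2@10 c3@18 c4@18, authorship 1.1112.22234343434
After op 8 (delete): buffer="qiglqoglqqggll" (len 14), cursors c1@4 c2@8 c3@14 c4@14, authorship 1.112.22343434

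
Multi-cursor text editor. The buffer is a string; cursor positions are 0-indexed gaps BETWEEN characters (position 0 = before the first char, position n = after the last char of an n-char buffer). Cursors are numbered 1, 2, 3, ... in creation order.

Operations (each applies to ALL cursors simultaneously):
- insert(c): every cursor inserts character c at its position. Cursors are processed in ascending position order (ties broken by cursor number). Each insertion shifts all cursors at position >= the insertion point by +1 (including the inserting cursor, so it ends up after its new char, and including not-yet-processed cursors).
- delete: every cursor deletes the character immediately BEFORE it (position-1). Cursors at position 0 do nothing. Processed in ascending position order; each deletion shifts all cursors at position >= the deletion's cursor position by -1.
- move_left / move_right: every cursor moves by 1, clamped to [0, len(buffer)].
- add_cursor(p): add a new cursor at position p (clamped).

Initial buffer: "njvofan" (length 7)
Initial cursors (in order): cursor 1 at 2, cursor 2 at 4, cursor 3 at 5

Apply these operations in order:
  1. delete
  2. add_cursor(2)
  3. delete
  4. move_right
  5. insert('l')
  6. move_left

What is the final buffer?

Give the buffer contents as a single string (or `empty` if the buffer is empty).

Answer: alllln

Derivation:
After op 1 (delete): buffer="nvan" (len 4), cursors c1@1 c2@2 c3@2, authorship ....
After op 2 (add_cursor(2)): buffer="nvan" (len 4), cursors c1@1 c2@2 c3@2 c4@2, authorship ....
After op 3 (delete): buffer="an" (len 2), cursors c1@0 c2@0 c3@0 c4@0, authorship ..
After op 4 (move_right): buffer="an" (len 2), cursors c1@1 c2@1 c3@1 c4@1, authorship ..
After op 5 (insert('l')): buffer="alllln" (len 6), cursors c1@5 c2@5 c3@5 c4@5, authorship .1234.
After op 6 (move_left): buffer="alllln" (len 6), cursors c1@4 c2@4 c3@4 c4@4, authorship .1234.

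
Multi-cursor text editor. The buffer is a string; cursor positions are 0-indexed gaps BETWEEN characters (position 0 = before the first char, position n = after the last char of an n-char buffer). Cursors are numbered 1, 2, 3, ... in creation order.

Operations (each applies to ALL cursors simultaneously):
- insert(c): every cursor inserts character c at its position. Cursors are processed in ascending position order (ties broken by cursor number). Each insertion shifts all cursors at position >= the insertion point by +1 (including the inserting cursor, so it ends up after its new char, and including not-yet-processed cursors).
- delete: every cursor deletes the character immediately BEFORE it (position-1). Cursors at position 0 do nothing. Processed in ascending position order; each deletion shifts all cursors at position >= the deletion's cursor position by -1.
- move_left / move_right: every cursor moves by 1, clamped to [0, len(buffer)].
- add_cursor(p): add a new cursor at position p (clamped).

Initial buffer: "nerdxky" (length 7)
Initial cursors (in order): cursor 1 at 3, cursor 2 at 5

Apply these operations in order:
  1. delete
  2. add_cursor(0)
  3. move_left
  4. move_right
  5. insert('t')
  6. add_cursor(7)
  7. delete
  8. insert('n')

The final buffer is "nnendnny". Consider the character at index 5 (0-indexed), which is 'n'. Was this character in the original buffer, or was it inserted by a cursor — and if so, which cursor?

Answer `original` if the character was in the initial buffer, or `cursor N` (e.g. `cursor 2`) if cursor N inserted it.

Answer: cursor 2

Derivation:
After op 1 (delete): buffer="nedky" (len 5), cursors c1@2 c2@3, authorship .....
After op 2 (add_cursor(0)): buffer="nedky" (len 5), cursors c3@0 c1@2 c2@3, authorship .....
After op 3 (move_left): buffer="nedky" (len 5), cursors c3@0 c1@1 c2@2, authorship .....
After op 4 (move_right): buffer="nedky" (len 5), cursors c3@1 c1@2 c2@3, authorship .....
After op 5 (insert('t')): buffer="ntetdtky" (len 8), cursors c3@2 c1@4 c2@6, authorship .3.1.2..
After op 6 (add_cursor(7)): buffer="ntetdtky" (len 8), cursors c3@2 c1@4 c2@6 c4@7, authorship .3.1.2..
After op 7 (delete): buffer="nedy" (len 4), cursors c3@1 c1@2 c2@3 c4@3, authorship ....
After op 8 (insert('n')): buffer="nnendnny" (len 8), cursors c3@2 c1@4 c2@7 c4@7, authorship .3.1.24.
Authorship (.=original, N=cursor N): . 3 . 1 . 2 4 .
Index 5: author = 2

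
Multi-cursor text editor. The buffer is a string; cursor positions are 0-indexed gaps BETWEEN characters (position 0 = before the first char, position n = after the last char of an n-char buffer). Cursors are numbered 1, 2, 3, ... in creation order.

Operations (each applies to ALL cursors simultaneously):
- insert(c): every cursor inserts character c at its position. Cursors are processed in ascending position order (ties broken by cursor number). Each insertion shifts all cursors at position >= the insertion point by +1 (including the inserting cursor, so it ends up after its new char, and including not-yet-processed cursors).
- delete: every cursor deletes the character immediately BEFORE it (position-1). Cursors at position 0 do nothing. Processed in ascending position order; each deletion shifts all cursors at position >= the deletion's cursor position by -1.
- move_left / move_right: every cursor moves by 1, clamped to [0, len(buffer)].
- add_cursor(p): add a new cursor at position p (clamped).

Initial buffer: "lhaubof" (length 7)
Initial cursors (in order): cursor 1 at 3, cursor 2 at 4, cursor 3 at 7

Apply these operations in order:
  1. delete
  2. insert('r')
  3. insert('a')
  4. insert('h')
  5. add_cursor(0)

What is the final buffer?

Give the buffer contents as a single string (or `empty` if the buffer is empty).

Answer: lhrraahhborah

Derivation:
After op 1 (delete): buffer="lhbo" (len 4), cursors c1@2 c2@2 c3@4, authorship ....
After op 2 (insert('r')): buffer="lhrrbor" (len 7), cursors c1@4 c2@4 c3@7, authorship ..12..3
After op 3 (insert('a')): buffer="lhrraabora" (len 10), cursors c1@6 c2@6 c3@10, authorship ..1212..33
After op 4 (insert('h')): buffer="lhrraahhborah" (len 13), cursors c1@8 c2@8 c3@13, authorship ..121212..333
After op 5 (add_cursor(0)): buffer="lhrraahhborah" (len 13), cursors c4@0 c1@8 c2@8 c3@13, authorship ..121212..333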